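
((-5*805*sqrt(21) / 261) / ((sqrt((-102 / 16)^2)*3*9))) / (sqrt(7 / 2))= -32200*sqrt(6) / 359397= -0.22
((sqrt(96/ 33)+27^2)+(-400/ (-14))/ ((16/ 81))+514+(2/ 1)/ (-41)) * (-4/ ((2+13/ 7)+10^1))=-1592958/ 3977 - 112 * sqrt(22)/ 1067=-401.03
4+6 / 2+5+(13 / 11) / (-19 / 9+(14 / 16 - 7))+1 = 83863 / 6523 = 12.86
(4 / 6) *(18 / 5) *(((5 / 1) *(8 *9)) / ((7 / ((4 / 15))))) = 1152 / 35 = 32.91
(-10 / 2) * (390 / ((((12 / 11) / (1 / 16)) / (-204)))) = 182325 / 8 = 22790.62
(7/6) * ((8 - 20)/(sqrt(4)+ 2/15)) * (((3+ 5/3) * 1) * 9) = -2205/8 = -275.62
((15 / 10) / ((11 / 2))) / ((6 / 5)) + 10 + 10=445 / 22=20.23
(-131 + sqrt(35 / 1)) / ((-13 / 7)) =67.35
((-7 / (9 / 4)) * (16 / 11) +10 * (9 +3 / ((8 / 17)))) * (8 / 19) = 118186 / 1881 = 62.83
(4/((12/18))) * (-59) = -354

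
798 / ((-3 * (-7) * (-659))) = -38 / 659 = -0.06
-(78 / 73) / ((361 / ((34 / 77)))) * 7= -2652 / 289883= -0.01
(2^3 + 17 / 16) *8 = 145 / 2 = 72.50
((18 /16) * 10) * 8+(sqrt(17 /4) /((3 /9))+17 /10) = 3 * sqrt(17) /2+917 /10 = 97.88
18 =18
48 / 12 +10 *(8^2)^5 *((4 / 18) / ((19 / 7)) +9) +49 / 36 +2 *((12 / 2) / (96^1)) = 44467228073755 / 456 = 97515851038.94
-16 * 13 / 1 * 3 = -624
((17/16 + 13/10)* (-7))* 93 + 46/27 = -3318373/2160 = -1536.28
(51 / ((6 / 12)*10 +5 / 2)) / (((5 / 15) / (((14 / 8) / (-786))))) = -119 / 2620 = -0.05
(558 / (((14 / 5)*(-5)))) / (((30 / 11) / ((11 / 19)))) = -11253 / 1330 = -8.46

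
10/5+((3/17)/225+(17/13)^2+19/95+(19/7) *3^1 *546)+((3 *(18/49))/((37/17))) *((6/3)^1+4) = 1739571985507/390656175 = 4452.95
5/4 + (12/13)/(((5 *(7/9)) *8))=2329/1820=1.28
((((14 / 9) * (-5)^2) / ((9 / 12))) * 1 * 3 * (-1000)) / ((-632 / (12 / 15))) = 140000 / 711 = 196.91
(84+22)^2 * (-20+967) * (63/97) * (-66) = -44243165736/97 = -456115110.68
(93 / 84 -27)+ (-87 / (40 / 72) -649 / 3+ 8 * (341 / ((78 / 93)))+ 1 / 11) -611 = 134707379 / 60060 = 2242.88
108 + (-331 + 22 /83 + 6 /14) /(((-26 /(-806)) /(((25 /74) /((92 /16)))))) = -244058852 /494431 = -493.62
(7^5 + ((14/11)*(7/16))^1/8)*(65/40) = 153818301/5632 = 27311.49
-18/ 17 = -1.06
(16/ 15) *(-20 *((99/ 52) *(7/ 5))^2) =-640332/ 4225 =-151.56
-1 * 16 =-16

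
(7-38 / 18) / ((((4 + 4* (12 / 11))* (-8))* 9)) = -121 / 14904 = -0.01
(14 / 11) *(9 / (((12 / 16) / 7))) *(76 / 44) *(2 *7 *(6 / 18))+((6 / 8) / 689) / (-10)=2873735957 / 3334760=861.75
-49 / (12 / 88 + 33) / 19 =-1078 / 13851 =-0.08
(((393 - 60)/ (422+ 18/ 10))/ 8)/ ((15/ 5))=555/ 16952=0.03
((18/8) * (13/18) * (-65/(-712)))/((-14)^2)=845/1116416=0.00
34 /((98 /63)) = 153 /7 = 21.86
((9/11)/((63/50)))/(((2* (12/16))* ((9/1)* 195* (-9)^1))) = -20/729729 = -0.00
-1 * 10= -10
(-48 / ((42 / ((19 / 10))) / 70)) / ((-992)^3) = 0.00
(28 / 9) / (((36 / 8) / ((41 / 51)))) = 2296 / 4131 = 0.56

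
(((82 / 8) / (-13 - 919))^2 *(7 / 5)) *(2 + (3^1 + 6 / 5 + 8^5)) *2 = 1928270057 / 173724800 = 11.10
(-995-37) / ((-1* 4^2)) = 129 / 2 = 64.50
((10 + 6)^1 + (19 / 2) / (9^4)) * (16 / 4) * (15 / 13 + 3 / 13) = 839884 / 9477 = 88.62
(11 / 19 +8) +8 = 315 / 19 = 16.58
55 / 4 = 13.75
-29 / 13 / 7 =-29 / 91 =-0.32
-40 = -40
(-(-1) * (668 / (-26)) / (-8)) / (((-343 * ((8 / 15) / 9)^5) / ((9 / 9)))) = -7488335840625 / 584450048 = -12812.62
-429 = -429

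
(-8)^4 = 4096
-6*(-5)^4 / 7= -3750 / 7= -535.71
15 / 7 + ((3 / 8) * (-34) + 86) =2111 / 28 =75.39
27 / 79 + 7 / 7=106 / 79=1.34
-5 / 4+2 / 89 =-437 / 356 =-1.23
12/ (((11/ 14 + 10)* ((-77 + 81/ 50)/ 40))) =-336000/ 569119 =-0.59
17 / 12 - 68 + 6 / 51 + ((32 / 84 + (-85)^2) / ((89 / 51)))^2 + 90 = 1357340149713613 / 79178316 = 17142826.70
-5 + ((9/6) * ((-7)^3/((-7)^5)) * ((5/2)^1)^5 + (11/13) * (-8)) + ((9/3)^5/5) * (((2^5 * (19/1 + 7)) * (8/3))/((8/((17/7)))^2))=2023744287/203840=9928.10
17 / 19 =0.89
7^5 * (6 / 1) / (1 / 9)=907578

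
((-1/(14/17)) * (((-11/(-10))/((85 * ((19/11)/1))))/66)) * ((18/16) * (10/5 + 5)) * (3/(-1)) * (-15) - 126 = -766377/6080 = -126.05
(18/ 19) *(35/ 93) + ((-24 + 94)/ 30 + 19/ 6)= 6899/ 1178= 5.86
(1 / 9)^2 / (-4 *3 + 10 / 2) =-1 / 567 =-0.00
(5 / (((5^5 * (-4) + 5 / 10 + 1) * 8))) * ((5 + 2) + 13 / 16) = -625 / 1599808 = -0.00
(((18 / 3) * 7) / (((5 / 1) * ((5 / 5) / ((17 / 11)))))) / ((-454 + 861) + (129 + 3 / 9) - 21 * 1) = 1071 / 42515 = 0.03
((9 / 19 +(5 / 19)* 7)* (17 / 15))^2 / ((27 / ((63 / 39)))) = 3916528 / 9503325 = 0.41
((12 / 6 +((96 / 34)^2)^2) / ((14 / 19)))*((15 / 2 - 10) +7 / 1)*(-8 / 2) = -936303318 / 584647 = -1601.48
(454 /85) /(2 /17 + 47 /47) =454 /95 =4.78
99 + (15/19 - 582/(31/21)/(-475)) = 1481622/14725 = 100.62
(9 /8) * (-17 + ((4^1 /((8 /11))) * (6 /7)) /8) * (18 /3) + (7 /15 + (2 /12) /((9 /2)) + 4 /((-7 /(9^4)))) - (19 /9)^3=-3158814361 /816480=-3868.82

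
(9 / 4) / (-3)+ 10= 37 / 4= 9.25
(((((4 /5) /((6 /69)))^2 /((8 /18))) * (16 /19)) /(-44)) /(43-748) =6348 /1227875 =0.01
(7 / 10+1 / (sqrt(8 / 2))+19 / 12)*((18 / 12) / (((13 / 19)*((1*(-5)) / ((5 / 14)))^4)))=3173 / 19976320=0.00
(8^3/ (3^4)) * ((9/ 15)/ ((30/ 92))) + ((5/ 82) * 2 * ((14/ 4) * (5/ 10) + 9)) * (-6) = 625139/ 166050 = 3.76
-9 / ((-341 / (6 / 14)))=27 / 2387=0.01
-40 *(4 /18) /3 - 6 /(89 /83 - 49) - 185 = -1120828 /5967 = -187.84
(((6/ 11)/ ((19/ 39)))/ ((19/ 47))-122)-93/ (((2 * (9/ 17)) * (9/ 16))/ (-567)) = 88416.77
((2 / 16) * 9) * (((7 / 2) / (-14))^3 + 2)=1143 / 512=2.23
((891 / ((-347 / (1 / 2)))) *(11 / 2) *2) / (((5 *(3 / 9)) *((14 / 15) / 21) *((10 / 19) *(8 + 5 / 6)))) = -15083739 / 367820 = -41.01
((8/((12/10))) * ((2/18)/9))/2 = 10/243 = 0.04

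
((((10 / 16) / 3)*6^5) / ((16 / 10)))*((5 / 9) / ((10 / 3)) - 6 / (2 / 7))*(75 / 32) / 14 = -3531.32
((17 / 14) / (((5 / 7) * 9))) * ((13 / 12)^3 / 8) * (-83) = -3099967 / 1244160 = -2.49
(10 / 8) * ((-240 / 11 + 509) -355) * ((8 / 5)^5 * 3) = 35733504 / 6875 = 5197.60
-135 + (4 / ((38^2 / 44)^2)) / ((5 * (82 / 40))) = -135.00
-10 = -10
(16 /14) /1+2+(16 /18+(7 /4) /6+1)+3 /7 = 2899 /504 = 5.75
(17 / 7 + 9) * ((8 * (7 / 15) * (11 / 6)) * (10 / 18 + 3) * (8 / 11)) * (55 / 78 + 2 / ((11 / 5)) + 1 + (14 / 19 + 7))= 1382342656 / 660231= 2093.73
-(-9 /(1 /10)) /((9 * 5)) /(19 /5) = 10 /19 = 0.53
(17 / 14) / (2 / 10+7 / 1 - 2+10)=0.08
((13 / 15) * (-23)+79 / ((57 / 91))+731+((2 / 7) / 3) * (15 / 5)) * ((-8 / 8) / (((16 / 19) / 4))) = -556921 / 140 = -3978.01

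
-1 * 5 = -5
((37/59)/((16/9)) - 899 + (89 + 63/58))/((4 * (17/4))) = -22135167/465392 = -47.56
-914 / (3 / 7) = -6398 / 3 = -2132.67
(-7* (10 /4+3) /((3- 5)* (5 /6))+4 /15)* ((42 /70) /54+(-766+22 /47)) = -2269945253 /126900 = -17887.67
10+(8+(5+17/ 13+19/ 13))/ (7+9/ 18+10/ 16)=2018/ 169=11.94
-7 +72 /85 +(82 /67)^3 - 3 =-187127334 /25564855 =-7.32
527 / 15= 35.13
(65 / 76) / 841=65 / 63916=0.00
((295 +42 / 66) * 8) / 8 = 3252 / 11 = 295.64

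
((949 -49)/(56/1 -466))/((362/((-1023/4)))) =1.55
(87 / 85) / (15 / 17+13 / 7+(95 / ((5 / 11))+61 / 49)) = 4263 / 887080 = 0.00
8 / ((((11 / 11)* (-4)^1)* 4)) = -1 / 2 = -0.50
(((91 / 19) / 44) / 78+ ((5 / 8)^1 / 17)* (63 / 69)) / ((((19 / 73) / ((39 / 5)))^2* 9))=15439002943 / 4425083850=3.49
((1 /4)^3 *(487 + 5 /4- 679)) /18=-763 /4608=-0.17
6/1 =6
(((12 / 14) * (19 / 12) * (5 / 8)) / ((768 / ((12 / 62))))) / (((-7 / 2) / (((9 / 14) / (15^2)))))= -19 / 108881920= -0.00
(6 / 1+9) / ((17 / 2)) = 30 / 17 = 1.76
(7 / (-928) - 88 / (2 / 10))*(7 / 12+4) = -7485995 / 3712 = -2016.70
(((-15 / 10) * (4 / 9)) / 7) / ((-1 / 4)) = 8 / 21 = 0.38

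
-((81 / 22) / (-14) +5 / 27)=647 / 8316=0.08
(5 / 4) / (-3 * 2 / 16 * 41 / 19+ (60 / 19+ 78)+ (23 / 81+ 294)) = 15390 / 4612477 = 0.00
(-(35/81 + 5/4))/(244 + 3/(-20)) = -2725/395037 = -0.01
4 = 4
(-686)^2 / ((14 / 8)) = 268912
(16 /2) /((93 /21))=56 /31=1.81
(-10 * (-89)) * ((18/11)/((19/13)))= 996.46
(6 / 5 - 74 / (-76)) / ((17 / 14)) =2891 / 1615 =1.79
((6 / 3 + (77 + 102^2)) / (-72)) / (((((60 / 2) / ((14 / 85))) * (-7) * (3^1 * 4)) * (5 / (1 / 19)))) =0.00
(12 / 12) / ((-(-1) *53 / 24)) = 24 / 53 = 0.45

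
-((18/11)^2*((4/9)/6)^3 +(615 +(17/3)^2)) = -19027040/29403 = -647.11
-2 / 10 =-1 / 5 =-0.20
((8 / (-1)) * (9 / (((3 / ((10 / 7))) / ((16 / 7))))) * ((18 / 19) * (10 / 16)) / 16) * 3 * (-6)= 48600 / 931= 52.20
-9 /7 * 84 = -108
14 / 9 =1.56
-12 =-12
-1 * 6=-6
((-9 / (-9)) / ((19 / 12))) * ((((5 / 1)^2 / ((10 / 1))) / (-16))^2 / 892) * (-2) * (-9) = 675 / 2169344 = 0.00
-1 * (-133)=133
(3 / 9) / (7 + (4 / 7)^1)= 7 / 159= 0.04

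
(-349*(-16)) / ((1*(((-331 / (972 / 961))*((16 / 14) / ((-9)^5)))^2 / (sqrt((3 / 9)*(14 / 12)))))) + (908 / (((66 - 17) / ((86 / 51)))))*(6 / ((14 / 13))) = 1015144 / 5831 + 2347296166633728366*sqrt(14) / 101181884281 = 86802056.70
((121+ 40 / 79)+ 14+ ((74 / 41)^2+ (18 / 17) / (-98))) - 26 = 12472925664 / 110621567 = 112.75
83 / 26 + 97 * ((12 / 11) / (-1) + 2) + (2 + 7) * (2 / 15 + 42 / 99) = 12531 / 130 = 96.39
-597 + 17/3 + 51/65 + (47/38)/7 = -30622597/51870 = -590.37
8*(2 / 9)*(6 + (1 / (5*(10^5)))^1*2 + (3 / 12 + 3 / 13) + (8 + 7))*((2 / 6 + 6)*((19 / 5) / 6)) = 153.18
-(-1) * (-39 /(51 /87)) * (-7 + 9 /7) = 45240 /119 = 380.17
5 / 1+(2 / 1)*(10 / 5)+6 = 15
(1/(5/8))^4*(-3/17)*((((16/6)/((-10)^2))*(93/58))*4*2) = -3047424/7703125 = -0.40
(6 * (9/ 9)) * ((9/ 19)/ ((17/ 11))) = 594/ 323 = 1.84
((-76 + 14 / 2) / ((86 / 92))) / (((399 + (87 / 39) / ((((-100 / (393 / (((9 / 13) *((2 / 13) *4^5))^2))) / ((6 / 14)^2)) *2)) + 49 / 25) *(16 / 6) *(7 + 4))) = -0.01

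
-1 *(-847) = 847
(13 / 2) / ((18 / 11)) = 143 / 36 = 3.97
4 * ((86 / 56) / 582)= 0.01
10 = 10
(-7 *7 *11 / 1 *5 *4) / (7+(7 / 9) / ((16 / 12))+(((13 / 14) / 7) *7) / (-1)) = -905520 / 559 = -1619.89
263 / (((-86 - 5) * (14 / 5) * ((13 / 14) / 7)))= -1315 / 169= -7.78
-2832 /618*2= -944 /103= -9.17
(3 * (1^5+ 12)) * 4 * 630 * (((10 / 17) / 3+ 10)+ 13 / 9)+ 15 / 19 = 369522135 / 323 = 1144031.38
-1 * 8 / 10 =-4 / 5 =-0.80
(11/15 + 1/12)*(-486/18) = -441/20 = -22.05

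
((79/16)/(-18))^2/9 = 6241/746496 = 0.01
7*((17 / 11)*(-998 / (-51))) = 6986 / 33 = 211.70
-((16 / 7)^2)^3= -16777216 / 117649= -142.60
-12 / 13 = -0.92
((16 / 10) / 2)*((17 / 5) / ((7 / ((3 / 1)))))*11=2244 / 175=12.82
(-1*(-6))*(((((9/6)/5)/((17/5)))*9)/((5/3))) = 243/85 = 2.86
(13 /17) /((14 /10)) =0.55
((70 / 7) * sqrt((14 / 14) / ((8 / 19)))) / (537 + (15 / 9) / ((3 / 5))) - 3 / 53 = -3 / 53 + 45 * sqrt(38) / 9716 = -0.03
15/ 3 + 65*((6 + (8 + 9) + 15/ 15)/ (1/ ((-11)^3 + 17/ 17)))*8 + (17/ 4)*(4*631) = -16587668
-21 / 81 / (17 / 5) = -35 / 459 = -0.08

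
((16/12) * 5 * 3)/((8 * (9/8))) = 20/9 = 2.22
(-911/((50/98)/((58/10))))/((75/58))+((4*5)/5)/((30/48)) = -75022798/9375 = -8002.43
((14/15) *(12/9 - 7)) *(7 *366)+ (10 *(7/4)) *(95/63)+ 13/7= -8518789/630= -13521.89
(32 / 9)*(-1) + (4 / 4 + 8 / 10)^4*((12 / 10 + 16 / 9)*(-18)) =-15925132 / 28125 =-566.23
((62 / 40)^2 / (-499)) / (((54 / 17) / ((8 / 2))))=-0.01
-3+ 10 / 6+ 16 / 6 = 4 / 3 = 1.33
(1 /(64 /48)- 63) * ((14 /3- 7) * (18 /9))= 581 /2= 290.50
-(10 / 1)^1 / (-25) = 2 / 5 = 0.40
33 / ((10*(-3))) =-11 / 10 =-1.10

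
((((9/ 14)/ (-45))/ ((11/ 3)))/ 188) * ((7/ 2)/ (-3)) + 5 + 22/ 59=13111179/ 2440240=5.37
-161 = -161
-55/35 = -11/7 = -1.57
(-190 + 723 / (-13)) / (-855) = 3193 / 11115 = 0.29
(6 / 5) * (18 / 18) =6 / 5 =1.20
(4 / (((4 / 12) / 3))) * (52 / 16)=117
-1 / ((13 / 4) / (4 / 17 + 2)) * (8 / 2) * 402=-244416 / 221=-1105.95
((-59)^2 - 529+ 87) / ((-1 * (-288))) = 1013 / 96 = 10.55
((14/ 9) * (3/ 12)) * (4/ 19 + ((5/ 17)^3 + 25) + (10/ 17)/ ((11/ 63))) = 34267394/ 3080451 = 11.12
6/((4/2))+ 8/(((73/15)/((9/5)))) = 435/73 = 5.96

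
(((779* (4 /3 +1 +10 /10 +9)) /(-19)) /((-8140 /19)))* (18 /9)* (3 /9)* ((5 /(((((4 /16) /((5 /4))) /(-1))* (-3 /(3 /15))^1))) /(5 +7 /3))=779 /4356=0.18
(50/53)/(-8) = -0.12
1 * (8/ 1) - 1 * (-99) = 107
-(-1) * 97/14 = 97/14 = 6.93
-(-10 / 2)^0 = -1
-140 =-140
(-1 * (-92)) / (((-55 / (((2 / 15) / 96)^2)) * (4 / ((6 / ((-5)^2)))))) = -23 / 118800000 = -0.00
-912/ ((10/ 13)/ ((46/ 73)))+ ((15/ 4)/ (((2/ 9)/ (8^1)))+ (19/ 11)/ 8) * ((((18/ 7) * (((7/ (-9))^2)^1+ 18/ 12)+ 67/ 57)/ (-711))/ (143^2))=-208811572926405881/ 279499713472980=-747.09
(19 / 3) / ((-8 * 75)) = -19 / 1800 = -0.01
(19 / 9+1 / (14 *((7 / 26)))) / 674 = 524 / 148617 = 0.00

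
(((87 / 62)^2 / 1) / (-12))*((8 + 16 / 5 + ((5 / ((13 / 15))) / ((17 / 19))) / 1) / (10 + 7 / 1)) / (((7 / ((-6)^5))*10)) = 18.92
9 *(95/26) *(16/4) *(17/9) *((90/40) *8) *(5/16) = 72675/52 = 1397.60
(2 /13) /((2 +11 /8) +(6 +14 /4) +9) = 16 /2275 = 0.01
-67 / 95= -0.71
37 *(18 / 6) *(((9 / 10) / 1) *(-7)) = -6993 / 10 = -699.30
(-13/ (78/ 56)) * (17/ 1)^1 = -158.67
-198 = -198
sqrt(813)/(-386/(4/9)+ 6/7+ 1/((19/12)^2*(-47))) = -237538*sqrt(813)/206100165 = -0.03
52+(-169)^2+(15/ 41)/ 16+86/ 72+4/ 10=844703503/ 29520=28614.62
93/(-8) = -93/8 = -11.62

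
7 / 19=0.37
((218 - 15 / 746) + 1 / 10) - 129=166134 / 1865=89.08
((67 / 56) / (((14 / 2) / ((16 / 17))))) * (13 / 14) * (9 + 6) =13065 / 5831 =2.24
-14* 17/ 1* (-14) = 3332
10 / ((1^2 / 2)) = 20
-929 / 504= -1.84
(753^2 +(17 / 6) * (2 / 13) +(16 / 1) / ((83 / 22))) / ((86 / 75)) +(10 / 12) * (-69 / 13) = 45885171365 / 92794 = 494484.25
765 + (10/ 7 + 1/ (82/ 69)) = 440413/ 574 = 767.27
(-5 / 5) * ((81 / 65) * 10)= -162 / 13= -12.46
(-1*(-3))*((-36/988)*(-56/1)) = 1512/247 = 6.12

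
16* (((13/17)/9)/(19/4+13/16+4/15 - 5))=16640/10149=1.64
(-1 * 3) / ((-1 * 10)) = 3 / 10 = 0.30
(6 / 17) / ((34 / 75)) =225 / 289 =0.78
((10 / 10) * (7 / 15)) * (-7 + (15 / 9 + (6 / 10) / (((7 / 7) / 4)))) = -1.37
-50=-50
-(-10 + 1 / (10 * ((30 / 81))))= 973 / 100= 9.73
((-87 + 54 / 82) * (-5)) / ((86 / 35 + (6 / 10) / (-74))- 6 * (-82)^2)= -45843000 / 4283869297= -0.01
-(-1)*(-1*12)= -12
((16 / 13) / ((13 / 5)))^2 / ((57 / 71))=454400 / 1627977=0.28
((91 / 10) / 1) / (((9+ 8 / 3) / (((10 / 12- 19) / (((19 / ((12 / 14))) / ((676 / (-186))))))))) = 239473 / 103075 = 2.32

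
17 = 17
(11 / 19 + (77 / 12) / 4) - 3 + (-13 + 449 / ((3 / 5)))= 223293 / 304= 734.52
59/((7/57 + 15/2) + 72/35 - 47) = -235410/148907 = -1.58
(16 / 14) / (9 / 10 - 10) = -80 / 637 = -0.13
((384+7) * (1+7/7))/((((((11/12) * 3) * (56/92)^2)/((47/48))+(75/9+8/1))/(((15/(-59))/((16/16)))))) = -11.44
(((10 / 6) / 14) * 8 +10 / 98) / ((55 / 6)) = 62 / 539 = 0.12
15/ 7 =2.14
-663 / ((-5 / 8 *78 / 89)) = 6052 / 5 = 1210.40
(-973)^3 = -921167317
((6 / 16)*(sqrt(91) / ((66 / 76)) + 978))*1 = 19*sqrt(91) / 44 + 1467 / 4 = 370.87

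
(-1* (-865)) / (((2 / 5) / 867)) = 3749775 / 2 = 1874887.50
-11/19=-0.58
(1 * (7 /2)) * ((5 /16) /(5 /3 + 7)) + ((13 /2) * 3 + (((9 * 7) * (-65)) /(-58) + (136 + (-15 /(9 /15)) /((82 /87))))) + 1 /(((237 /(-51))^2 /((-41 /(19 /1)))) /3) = 23391068722135 /117304038592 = 199.41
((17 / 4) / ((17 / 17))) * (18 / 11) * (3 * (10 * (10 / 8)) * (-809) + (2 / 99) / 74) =-210983.52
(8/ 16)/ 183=1/ 366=0.00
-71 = -71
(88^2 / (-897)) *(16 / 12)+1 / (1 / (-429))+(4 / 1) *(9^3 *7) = 53743277 / 2691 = 19971.49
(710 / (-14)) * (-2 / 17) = 710 / 119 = 5.97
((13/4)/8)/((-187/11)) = -13/544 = -0.02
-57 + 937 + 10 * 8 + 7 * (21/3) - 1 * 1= 1008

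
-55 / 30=-11 / 6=-1.83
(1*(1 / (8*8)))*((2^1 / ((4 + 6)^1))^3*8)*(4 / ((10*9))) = 1 / 22500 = 0.00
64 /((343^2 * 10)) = 32 /588245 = 0.00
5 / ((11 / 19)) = 8.64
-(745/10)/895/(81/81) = -149/1790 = -0.08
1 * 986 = 986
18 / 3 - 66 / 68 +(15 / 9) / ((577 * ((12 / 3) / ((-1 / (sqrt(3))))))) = 171 / 34 - 5 * sqrt(3) / 20772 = 5.03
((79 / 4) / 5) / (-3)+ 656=654.68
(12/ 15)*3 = 12/ 5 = 2.40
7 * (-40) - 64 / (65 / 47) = -21208 / 65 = -326.28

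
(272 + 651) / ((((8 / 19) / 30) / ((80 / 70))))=526110 / 7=75158.57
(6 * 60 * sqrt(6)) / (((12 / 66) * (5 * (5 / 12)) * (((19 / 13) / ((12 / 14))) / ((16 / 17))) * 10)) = 2965248 * sqrt(6) / 56525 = 128.50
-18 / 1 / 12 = -3 / 2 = -1.50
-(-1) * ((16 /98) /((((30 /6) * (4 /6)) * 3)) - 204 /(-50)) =5018 /1225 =4.10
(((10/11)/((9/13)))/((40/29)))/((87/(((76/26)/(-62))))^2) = 0.00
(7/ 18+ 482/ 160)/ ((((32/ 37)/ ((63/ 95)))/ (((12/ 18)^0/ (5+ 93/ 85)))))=41633/ 97280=0.43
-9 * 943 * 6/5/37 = -50922/185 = -275.25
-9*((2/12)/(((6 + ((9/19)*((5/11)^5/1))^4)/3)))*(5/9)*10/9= -0.46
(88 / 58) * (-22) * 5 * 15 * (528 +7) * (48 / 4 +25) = -1437117000 / 29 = -49555758.62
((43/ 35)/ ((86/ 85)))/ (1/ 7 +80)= 1/ 66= 0.02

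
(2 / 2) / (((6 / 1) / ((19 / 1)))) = 19 / 6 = 3.17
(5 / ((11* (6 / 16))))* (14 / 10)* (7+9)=896 / 33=27.15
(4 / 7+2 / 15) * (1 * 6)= 148 / 35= 4.23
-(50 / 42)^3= -15625 / 9261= -1.69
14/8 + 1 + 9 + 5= 67/4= 16.75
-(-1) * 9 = 9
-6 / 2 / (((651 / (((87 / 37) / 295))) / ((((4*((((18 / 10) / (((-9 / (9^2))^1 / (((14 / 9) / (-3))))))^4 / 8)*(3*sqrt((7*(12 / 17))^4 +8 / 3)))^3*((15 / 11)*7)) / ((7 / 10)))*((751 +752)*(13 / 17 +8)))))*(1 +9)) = -1769283240725007000209136859448832*sqrt(112522182) / 74574545702446044921875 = -251666737999019.97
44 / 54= 22 / 27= 0.81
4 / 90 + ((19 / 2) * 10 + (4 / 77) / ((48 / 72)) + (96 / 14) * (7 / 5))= 104.72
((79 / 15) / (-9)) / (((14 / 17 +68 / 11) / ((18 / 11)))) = -1343 / 9825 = -0.14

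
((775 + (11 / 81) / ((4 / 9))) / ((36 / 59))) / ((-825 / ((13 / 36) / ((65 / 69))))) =-37875227 / 64152000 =-0.59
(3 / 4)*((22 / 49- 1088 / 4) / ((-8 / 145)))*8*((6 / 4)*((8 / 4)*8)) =34728660 / 49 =708748.16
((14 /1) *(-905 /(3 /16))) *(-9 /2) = 304080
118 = 118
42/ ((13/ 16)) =51.69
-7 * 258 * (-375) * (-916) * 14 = -8685054000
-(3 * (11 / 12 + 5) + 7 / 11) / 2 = -809 / 88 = -9.19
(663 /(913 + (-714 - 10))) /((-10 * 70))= -221 /44100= -0.01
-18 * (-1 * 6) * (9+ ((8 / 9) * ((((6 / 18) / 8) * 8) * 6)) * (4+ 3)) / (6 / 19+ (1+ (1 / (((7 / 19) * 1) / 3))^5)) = 369787614 / 5716284629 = 0.06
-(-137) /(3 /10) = 1370 /3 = 456.67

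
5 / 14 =0.36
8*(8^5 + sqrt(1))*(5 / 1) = 1310760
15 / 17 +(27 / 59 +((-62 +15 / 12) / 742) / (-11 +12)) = 3745263 / 2976904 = 1.26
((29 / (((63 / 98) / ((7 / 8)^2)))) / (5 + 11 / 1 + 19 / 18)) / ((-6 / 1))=-9947 / 29472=-0.34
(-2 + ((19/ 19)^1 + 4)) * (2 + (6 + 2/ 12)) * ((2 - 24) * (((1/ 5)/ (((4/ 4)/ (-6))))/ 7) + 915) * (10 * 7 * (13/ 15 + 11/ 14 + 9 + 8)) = 293904261/ 10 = 29390426.10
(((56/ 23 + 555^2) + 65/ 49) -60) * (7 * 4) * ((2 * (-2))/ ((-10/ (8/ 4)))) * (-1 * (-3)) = 20695500.76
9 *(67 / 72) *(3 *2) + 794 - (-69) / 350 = 591113 / 700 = 844.45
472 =472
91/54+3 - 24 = -1043/54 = -19.31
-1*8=-8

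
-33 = -33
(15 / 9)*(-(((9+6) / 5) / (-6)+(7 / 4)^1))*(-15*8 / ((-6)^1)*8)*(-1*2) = 2000 / 3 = 666.67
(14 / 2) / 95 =7 / 95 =0.07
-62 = -62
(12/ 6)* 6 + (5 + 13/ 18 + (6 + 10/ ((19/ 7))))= 9373/ 342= 27.41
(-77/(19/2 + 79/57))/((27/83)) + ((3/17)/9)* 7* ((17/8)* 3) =-20.87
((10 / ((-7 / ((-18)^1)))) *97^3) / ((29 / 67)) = 11006836380 / 203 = 54220868.87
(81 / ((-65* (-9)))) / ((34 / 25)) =45 / 442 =0.10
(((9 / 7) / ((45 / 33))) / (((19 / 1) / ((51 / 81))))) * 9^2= 1683 / 665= 2.53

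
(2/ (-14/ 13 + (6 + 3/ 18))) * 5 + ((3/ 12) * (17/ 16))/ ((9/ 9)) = 56669/ 25408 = 2.23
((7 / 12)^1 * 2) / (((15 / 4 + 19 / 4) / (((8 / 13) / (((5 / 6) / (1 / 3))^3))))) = 448 / 82875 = 0.01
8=8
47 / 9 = 5.22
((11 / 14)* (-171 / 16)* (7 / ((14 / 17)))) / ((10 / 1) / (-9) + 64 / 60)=1438965 / 896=1605.99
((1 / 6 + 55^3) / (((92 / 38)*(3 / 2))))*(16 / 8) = 91626.90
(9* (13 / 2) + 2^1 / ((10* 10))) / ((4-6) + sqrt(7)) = 2926 / 75 + 1463* sqrt(7) / 75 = 90.62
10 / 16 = 5 / 8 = 0.62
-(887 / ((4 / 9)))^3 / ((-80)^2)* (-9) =11178433.54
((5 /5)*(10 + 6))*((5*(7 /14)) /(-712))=-5 /89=-0.06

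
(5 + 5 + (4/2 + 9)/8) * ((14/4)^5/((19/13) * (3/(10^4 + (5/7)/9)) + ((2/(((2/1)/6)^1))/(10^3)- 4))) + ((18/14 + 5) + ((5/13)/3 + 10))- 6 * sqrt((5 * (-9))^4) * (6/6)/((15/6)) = -362285683316475221/57146593987392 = -6339.58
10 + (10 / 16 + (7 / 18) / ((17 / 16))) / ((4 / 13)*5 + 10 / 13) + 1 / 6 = 389089 / 36720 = 10.60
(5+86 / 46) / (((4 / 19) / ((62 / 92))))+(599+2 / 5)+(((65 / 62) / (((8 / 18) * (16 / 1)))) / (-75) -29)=6217326473 / 10495360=592.39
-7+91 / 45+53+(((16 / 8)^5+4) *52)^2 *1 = 157699441 / 45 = 3504432.02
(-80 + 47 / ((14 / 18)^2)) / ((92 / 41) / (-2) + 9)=-0.29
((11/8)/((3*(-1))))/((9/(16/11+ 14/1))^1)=-0.79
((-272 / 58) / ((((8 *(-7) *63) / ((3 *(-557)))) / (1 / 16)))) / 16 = -9469 / 1091328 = -0.01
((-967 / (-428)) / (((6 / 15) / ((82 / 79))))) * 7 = 1387645 / 33812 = 41.04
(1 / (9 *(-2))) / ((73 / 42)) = -7 / 219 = -0.03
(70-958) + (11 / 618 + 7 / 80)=-21948757 / 24720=-887.89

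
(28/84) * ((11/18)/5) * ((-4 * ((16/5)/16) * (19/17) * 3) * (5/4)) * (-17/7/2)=209/1260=0.17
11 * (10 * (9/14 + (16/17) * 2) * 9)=297495/119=2499.96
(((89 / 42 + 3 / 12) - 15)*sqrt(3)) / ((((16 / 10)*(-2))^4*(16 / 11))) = -7294375*sqrt(3) / 88080384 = -0.14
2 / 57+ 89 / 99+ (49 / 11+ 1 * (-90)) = -159154 / 1881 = -84.61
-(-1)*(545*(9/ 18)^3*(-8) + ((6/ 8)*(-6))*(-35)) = -775/ 2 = -387.50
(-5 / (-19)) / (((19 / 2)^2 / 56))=1120 / 6859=0.16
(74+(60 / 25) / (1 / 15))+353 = 463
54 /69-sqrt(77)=18 /23-sqrt(77)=-7.99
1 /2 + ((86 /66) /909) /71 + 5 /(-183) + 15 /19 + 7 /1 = 40789070369 /4936846266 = 8.26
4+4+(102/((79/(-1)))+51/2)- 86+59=823/158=5.21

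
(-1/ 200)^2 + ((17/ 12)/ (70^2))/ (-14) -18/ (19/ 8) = -5927036599/ 782040000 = -7.58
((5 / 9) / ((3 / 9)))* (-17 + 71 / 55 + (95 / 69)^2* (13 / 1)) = 2339371 / 157113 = 14.89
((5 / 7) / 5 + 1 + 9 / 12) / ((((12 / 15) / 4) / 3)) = 795 / 28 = 28.39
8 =8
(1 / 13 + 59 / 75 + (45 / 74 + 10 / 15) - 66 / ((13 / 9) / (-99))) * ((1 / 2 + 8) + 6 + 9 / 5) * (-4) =-53223996029 / 180375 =-295074.13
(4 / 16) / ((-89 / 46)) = -23 / 178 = -0.13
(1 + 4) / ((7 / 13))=65 / 7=9.29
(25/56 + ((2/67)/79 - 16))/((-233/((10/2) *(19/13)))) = 0.49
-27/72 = -3/8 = -0.38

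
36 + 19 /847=30511 /847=36.02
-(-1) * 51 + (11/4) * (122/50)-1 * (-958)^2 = -91770629/100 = -917706.29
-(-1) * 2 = 2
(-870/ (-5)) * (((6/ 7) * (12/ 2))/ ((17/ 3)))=157.92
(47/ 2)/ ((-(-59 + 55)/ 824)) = 4841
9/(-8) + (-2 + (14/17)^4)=-1780697/668168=-2.67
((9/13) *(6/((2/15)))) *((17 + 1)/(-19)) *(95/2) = -1401.92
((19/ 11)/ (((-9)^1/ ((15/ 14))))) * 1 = -95/ 462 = -0.21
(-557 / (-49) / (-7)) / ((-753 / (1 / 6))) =557 / 1549674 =0.00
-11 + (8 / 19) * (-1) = -217 / 19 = -11.42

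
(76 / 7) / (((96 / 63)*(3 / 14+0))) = 33.25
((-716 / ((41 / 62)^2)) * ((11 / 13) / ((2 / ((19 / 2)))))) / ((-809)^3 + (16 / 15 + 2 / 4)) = 4314236520 / 347118598794019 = 0.00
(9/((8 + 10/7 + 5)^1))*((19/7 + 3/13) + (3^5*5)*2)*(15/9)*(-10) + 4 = -33204448/1313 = -25288.99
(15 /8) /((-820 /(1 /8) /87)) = -261 /10496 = -0.02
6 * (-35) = -210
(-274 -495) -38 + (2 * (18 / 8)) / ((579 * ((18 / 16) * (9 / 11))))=-4205233 / 5211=-806.99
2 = 2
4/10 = 2/5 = 0.40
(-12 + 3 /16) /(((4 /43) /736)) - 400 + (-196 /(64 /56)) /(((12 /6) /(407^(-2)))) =-93860.50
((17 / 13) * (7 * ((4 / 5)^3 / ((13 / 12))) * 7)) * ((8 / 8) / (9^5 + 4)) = 639744 / 1247494625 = 0.00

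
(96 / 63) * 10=320 / 21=15.24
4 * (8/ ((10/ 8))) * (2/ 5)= 256/ 25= 10.24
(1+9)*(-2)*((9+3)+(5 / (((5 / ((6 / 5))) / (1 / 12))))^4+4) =-160001 / 500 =-320.00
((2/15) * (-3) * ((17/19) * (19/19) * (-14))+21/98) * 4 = 13898/665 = 20.90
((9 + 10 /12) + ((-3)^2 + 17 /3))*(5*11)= 2695 /2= 1347.50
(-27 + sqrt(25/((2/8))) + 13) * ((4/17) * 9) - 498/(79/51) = -443142/1343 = -329.96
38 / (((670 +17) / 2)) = 76 / 687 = 0.11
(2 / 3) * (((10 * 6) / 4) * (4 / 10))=4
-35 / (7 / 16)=-80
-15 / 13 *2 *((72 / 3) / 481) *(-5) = 3600 / 6253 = 0.58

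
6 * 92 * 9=4968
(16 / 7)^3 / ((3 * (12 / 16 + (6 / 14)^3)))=16384 / 3411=4.80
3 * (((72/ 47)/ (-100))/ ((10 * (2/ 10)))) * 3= -81/ 1175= -0.07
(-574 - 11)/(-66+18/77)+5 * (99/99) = 23455/1688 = 13.90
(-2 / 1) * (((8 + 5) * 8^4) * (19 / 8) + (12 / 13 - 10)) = -252909.85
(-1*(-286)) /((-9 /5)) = -1430 /9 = -158.89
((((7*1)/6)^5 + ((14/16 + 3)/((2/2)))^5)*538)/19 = 1876031302409/75644928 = 24800.49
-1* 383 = -383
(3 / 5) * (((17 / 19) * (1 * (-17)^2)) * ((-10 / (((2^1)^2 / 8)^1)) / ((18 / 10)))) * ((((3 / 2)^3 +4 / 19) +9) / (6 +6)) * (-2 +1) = 46992845 / 25992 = 1807.97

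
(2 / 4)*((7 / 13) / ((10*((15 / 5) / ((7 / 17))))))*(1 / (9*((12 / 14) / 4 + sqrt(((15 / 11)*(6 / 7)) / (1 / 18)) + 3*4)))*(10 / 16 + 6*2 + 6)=10681363 / 14654474640 - 51107*sqrt(385) / 3663618660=0.00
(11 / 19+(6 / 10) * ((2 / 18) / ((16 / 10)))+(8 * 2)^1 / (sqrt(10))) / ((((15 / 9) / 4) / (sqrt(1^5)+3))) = 566 / 95+384 * sqrt(10) / 25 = 54.53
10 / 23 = 0.43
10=10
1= 1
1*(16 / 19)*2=32 / 19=1.68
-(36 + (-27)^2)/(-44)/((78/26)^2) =85/44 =1.93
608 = 608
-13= -13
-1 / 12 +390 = 389.92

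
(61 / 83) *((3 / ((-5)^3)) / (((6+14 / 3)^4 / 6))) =-44469 / 5439488000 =-0.00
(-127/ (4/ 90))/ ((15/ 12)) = -2286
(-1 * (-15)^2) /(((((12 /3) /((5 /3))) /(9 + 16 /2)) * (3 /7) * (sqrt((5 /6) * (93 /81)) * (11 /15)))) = -401625 * sqrt(310) /1364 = -5184.27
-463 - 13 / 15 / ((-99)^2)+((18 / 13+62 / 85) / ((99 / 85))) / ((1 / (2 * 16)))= -773876734 / 1911195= -404.92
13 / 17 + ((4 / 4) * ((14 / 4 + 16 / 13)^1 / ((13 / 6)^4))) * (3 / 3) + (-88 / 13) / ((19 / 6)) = -138909773 / 119927639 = -1.16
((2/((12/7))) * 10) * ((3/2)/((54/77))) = 2695/108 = 24.95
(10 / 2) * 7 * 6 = 210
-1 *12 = -12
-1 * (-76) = 76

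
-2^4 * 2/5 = -32/5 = -6.40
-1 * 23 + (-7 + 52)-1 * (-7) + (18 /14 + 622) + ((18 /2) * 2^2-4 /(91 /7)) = 62606 /91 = 687.98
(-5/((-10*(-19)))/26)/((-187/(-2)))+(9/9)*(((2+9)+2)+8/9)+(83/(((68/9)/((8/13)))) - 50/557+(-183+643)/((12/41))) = 737345374703/463090914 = 1592.23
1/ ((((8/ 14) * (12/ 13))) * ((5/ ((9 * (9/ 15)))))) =819/ 400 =2.05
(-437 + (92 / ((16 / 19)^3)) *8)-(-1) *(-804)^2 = 82843069 / 128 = 647211.48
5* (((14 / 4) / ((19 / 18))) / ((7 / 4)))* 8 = 1440 / 19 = 75.79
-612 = -612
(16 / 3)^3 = 4096 / 27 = 151.70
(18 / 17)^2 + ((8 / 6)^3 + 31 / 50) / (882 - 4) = 385203893 / 342551700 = 1.12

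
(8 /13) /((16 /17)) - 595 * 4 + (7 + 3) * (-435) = -174963 /26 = -6729.35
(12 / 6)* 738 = 1476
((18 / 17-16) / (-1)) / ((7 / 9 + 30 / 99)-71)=-12573 / 58837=-0.21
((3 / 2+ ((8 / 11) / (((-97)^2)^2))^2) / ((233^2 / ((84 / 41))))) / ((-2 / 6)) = -358468537739613458346 / 2110838191161854076051569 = -0.00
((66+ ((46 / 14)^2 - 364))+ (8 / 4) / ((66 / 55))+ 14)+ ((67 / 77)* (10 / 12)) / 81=-71127967 / 261954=-271.53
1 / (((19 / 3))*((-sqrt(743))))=-3*sqrt(743) / 14117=-0.01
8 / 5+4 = 28 / 5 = 5.60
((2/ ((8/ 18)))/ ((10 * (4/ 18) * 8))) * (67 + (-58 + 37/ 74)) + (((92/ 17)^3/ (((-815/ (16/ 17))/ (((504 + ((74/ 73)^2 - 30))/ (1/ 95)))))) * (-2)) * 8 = 6136340844359326073/ 46431101226880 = 132160.14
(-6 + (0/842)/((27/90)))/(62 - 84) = 3/11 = 0.27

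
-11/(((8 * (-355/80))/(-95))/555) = -1159950/71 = -16337.32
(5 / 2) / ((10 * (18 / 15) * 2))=5 / 48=0.10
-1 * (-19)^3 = 6859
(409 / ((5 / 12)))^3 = 118226181312 / 125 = 945809450.50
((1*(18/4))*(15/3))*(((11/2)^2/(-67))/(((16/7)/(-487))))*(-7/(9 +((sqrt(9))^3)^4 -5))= -25986807/911534464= -0.03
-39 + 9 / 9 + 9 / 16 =-599 / 16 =-37.44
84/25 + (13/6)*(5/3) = 3137/450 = 6.97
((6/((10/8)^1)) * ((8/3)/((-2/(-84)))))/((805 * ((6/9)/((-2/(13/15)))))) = -3456/1495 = -2.31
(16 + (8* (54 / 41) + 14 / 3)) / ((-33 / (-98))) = 376124 / 4059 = 92.66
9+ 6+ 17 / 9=152 / 9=16.89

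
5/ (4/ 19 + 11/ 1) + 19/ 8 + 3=9919/ 1704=5.82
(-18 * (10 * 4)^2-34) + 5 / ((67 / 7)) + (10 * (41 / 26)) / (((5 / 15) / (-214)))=-33931829 / 871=-38957.32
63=63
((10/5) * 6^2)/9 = 8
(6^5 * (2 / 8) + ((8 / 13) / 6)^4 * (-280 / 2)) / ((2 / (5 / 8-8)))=-33167539297 / 4626882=-7168.44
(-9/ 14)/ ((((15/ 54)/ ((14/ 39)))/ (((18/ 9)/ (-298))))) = 54/ 9685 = 0.01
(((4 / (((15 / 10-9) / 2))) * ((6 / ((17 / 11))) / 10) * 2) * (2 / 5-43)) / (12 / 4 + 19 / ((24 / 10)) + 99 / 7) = 6297984 / 4473125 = 1.41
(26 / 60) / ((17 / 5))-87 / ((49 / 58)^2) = -121.77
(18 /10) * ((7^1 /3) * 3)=63 /5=12.60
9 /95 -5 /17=-322 /1615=-0.20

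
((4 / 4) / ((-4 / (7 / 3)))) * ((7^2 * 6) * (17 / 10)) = -5831 / 20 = -291.55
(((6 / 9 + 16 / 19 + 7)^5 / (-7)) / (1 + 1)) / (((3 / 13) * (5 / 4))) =-139544279176250 / 12635533197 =-11043.80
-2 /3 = -0.67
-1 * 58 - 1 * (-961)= 903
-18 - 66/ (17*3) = -328/ 17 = -19.29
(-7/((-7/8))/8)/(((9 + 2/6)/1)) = 3/28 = 0.11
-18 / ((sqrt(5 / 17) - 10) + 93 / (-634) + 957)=-7764104748 / 408414771443 + 2411736 * sqrt(85) / 2042073857215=-0.02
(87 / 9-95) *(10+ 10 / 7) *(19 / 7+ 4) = -962560 / 147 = -6548.03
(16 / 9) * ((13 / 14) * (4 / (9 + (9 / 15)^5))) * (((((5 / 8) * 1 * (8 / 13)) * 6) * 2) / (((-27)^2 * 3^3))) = 125000 / 732857139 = 0.00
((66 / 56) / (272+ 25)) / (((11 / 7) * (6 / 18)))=1 / 132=0.01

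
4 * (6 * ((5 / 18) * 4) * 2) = 160 / 3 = 53.33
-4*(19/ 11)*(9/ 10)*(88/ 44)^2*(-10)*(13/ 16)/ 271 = 2223/ 2981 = 0.75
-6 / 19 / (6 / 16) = -16 / 19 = -0.84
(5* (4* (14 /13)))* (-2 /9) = -560 /117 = -4.79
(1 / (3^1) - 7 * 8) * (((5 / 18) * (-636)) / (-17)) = -88510 / 153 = -578.50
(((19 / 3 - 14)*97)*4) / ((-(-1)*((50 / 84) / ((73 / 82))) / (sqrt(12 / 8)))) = -2280082*sqrt(6) / 1025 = -5448.82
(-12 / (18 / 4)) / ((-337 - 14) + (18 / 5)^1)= 40 / 5211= 0.01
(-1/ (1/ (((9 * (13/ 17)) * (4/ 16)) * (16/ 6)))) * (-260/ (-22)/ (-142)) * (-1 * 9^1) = -45630/ 13277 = -3.44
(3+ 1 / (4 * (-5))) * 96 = 1416 / 5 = 283.20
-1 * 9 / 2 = -9 / 2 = -4.50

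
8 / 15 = 0.53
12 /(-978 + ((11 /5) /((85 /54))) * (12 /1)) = -850 /68087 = -0.01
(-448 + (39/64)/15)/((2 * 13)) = -17.23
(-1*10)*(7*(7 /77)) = -70 /11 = -6.36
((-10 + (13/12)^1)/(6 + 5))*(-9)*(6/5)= 963/110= 8.75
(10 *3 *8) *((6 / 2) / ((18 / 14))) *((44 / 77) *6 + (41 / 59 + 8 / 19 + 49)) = 33613120 / 1121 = 29984.94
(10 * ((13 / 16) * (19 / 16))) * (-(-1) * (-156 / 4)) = -48165 / 128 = -376.29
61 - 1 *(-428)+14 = 503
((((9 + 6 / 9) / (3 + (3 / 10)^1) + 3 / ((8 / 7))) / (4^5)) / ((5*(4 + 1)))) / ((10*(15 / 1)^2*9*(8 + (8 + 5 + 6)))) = 4399 / 11085465600000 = 0.00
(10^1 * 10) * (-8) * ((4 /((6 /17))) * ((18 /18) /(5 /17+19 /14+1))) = -6473600 /1893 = -3419.76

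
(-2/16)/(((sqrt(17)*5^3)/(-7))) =7*sqrt(17)/17000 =0.00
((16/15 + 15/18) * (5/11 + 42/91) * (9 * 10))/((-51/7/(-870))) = 45474030/2431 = 18705.89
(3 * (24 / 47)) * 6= 9.19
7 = 7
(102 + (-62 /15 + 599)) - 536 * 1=2413 /15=160.87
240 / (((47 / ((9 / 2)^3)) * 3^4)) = 270 / 47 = 5.74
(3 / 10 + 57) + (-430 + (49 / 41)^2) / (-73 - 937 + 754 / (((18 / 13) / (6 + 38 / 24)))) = 57.16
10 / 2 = 5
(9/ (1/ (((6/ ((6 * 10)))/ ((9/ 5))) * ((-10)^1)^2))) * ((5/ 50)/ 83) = 5/ 83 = 0.06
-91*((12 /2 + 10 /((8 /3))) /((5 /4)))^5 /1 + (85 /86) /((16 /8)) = -1412188897123 /537500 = -2627328.18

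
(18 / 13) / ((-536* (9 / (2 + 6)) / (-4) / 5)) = 40 / 871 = 0.05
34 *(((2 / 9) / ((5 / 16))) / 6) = 544 / 135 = 4.03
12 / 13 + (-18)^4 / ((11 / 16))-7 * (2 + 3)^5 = 18707015 / 143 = 130818.29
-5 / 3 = -1.67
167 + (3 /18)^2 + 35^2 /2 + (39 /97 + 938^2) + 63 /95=880624.59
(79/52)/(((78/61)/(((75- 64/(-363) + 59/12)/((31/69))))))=4296596305/20285408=211.81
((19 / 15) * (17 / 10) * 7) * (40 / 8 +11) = 18088 / 75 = 241.17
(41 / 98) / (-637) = -41 / 62426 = -0.00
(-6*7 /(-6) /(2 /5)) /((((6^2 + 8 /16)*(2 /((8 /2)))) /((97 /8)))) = 3395 /292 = 11.63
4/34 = 2/17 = 0.12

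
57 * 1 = 57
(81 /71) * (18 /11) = 1458 /781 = 1.87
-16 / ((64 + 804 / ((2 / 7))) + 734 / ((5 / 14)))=-40 / 12333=-0.00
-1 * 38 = -38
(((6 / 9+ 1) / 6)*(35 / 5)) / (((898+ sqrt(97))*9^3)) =15715 / 5290180227 - 35*sqrt(97) / 10580360454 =0.00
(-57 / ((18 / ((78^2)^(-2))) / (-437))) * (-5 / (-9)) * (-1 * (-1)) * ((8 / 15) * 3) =8303 / 249851628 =0.00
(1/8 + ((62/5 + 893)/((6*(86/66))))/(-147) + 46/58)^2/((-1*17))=-0.00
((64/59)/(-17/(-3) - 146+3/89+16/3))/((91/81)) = -38448/5374369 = -0.01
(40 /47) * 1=40 /47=0.85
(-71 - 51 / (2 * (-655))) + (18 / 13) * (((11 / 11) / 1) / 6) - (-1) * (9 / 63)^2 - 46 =-97390903 / 834470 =-116.71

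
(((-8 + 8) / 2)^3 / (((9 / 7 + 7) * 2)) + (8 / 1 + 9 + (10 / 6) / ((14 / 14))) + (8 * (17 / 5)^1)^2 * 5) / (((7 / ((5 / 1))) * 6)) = 27884 / 63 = 442.60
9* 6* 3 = 162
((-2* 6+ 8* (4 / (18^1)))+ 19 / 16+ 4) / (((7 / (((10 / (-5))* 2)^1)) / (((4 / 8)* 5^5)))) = 2265625 / 504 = 4495.29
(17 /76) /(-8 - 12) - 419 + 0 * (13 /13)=-419.01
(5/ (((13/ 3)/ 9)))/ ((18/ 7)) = 105/ 26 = 4.04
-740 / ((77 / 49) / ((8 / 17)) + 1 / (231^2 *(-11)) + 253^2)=-694973664 / 60117418883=-0.01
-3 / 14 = -0.21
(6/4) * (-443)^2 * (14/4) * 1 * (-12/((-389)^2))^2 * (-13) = -1928735172/22898045041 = -0.08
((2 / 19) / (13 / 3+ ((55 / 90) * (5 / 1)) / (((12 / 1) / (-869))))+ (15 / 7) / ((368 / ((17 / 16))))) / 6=69742181 / 73390940672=0.00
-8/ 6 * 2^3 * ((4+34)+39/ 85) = -104608/ 255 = -410.23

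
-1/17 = -0.06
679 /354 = 1.92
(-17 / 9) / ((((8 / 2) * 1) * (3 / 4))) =-0.63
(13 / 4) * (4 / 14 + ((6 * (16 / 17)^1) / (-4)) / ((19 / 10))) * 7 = -6721 / 646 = -10.40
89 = 89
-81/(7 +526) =-81/533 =-0.15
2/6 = 1/3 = 0.33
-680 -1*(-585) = -95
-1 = -1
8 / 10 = 4 / 5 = 0.80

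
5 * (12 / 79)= 60 / 79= 0.76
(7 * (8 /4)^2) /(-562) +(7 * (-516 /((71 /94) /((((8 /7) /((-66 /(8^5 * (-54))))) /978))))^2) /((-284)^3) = -140.04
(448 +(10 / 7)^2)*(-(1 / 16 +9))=-799385 / 196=-4078.49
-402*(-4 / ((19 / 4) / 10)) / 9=21440 / 57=376.14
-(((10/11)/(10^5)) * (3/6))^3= -1/10648000000000000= -0.00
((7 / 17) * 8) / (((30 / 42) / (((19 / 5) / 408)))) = 931 / 21675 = 0.04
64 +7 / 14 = 129 / 2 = 64.50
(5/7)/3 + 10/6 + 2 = 82/21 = 3.90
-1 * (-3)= 3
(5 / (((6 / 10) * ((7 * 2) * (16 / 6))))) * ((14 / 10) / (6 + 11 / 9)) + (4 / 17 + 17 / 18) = 38921 / 31824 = 1.22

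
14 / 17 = 0.82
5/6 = 0.83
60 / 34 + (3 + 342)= 5895 / 17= 346.76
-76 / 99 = -0.77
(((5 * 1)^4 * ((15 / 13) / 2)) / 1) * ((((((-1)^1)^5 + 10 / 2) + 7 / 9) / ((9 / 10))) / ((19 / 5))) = 3359375 / 6669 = 503.73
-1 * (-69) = 69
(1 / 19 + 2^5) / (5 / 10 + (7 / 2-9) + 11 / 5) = -435 / 38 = -11.45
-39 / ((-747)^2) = -13 / 186003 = -0.00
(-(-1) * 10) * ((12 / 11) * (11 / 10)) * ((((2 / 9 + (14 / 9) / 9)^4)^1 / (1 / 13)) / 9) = 54525952 / 129140163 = 0.42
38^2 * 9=12996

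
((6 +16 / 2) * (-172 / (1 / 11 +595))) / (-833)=0.00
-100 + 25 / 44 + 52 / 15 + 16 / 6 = -61577 / 660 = -93.30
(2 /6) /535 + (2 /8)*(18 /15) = 193 /642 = 0.30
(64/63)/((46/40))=1280/1449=0.88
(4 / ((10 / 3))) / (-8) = -3 / 20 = -0.15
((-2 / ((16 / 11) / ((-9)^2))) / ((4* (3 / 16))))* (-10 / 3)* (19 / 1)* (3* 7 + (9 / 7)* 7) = 282150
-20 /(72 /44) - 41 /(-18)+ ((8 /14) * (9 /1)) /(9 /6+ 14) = -9.61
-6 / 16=-3 / 8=-0.38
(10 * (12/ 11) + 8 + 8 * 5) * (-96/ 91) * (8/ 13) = -497664/ 13013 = -38.24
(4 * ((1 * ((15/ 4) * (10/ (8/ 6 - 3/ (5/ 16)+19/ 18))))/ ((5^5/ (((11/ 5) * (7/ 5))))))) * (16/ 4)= -3024/ 36875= -0.08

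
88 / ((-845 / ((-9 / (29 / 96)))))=76032 / 24505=3.10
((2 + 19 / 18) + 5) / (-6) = -1.34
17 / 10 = 1.70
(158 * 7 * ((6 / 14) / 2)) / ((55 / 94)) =22278 / 55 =405.05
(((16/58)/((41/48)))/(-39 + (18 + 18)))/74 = -64/43993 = -0.00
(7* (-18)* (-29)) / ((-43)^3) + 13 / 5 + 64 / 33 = 58947833 / 13118655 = 4.49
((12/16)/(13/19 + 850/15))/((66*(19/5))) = 15/287672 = 0.00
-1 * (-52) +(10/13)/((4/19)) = 1447/26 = 55.65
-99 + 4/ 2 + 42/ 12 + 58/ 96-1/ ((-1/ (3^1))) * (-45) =-10939/ 48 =-227.90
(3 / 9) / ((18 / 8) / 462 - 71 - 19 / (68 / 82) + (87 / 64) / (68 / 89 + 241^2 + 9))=-433128454528 / 122021213944935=-0.00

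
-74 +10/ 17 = -1248/ 17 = -73.41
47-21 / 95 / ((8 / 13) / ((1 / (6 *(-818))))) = 58438011 / 1243360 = 47.00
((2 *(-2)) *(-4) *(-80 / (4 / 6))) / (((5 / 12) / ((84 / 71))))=-387072 / 71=-5451.72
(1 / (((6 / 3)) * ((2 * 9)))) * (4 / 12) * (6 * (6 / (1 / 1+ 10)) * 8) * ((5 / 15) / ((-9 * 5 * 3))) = -8 / 13365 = -0.00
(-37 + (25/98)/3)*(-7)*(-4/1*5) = -5168.10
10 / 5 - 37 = -35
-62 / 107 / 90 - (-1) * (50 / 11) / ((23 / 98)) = 23585657 / 1218195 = 19.36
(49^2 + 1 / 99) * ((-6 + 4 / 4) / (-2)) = 594250 / 99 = 6002.53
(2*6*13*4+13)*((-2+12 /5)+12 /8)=12103 /10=1210.30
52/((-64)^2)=13/1024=0.01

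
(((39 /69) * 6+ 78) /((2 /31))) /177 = 9672 /1357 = 7.13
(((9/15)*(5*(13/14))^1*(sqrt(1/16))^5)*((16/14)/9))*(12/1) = 13/3136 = 0.00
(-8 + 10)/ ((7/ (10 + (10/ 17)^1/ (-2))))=2.77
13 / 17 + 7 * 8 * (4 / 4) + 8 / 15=14611 / 255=57.30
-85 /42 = -2.02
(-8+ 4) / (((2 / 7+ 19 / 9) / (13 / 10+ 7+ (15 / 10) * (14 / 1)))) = -48.90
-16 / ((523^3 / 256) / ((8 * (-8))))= 262144 / 143055667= 0.00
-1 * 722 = -722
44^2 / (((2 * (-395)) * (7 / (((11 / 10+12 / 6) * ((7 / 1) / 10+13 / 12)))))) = -401357 / 207375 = -1.94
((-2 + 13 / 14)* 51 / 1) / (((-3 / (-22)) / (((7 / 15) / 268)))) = -0.70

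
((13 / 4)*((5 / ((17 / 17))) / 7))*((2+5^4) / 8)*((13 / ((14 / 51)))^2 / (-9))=-1990514955 / 43904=-45337.90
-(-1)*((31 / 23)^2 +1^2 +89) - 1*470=-200059 / 529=-378.18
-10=-10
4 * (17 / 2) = 34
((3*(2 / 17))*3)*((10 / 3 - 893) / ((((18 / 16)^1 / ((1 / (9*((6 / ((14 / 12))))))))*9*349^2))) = -4396 / 266378787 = -0.00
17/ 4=4.25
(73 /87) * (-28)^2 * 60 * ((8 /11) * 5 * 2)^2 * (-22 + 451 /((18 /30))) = 1457813504000 /957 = 1523316096.13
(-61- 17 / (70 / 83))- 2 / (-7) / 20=-81.14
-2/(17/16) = -32/17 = -1.88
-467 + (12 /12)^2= -466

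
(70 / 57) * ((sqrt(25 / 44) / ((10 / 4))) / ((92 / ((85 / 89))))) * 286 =38675 * sqrt(11) / 116679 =1.10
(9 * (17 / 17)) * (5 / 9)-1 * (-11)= 16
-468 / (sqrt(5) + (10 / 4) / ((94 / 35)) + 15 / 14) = 324572976 / 343211 - 810508608 * sqrt(5) / 1716055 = -110.42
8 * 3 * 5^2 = 600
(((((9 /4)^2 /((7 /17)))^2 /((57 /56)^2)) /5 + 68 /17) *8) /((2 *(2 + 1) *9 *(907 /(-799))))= -191409239 /44202645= -4.33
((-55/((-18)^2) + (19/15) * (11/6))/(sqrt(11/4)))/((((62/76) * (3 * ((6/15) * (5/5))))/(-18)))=-6023 * sqrt(11)/837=-23.87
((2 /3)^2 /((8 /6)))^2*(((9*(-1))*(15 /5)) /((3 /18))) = -18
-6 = -6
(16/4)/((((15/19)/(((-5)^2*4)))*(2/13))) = 9880/3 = 3293.33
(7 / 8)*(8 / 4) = 7 / 4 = 1.75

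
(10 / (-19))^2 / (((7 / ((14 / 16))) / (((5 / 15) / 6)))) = 25 / 12996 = 0.00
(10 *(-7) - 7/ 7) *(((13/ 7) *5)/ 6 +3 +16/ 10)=-91661/ 210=-436.48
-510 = -510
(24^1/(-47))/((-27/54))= 48/47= 1.02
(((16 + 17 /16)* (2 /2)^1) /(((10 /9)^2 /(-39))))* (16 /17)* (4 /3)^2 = -383292 /425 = -901.86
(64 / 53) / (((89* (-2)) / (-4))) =128 / 4717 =0.03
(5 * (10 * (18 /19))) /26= 1.82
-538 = -538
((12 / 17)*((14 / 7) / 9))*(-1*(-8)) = 64 / 51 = 1.25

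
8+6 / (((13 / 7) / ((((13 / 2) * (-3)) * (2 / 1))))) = -118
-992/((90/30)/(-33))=10912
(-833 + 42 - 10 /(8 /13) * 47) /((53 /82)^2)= -10454139 /2809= -3721.66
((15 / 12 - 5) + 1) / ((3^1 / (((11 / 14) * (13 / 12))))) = -1573 / 2016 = -0.78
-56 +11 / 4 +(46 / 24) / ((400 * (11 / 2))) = -53.25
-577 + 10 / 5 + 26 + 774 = 225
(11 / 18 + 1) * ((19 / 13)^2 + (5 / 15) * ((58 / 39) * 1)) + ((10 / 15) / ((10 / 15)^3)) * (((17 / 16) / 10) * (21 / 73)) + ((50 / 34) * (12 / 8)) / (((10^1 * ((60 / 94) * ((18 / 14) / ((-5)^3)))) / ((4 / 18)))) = -34329283691 / 10872351360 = -3.16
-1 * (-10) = 10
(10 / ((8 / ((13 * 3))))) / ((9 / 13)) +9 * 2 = 1061 / 12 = 88.42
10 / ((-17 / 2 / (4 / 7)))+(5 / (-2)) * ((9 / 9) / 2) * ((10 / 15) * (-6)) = 515 / 119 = 4.33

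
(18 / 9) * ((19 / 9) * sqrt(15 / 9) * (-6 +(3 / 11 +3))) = -14.87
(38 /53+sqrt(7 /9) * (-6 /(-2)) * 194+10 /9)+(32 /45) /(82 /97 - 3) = 746728 /498465+194 * sqrt(7) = 514.77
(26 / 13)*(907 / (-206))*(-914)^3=692541613208 / 103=6723704982.60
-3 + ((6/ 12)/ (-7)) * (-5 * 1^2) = -37/ 14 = -2.64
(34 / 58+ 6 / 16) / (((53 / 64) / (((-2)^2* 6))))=42816 / 1537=27.86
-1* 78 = -78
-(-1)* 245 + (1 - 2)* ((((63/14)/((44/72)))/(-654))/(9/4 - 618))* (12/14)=1688209877/6890653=245.00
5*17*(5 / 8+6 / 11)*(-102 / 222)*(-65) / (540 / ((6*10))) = 9674275 / 29304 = 330.13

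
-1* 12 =-12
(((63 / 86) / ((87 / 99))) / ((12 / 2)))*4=693 / 1247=0.56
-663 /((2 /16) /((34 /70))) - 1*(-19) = -89503 /35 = -2557.23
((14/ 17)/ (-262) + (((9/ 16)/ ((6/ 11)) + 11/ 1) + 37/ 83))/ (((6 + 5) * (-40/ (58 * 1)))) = -194516079/ 118298240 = -1.64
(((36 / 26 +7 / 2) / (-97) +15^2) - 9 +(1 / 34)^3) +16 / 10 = 217.55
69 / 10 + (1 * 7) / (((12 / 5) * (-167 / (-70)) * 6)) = 213539 / 30060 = 7.10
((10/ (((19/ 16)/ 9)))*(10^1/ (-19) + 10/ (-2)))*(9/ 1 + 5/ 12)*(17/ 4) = -6051150/ 361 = -16762.19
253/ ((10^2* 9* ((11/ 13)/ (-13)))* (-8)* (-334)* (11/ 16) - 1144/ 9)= -34983/ 14897276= -0.00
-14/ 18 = -7/ 9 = -0.78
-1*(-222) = 222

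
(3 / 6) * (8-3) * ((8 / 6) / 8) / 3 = 5 / 36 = 0.14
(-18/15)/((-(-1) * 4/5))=-3/2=-1.50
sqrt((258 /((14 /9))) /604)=3 * sqrt(136353) /2114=0.52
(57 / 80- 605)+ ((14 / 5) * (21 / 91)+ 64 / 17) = -10605819 / 17680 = -599.88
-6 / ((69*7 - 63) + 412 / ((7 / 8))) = -21 / 3118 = -0.01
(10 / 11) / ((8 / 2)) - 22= -479 / 22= -21.77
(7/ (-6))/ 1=-7/ 6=-1.17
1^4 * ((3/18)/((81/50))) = 25/243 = 0.10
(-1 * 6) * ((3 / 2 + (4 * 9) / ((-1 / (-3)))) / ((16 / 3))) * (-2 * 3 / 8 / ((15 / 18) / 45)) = 159651 / 32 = 4989.09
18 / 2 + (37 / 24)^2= 6553 / 576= 11.38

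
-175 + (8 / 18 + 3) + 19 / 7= -10637 / 63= -168.84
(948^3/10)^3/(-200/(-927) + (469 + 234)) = 71658016583643542246423887872/81485125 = 879399971266455592311.16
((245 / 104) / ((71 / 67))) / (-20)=-3283 / 29536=-0.11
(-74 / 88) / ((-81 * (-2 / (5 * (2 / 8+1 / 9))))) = -2405 / 256608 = -0.01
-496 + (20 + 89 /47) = -22283 /47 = -474.11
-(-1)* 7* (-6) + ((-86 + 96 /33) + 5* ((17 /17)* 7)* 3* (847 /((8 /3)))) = 2923847 /88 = 33225.53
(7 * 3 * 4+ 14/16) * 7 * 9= 42777/8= 5347.12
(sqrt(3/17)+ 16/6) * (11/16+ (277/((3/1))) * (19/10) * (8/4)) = 84373 * sqrt(51)/4080+ 84373/90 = 1085.16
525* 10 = 5250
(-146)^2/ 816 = 5329/ 204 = 26.12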